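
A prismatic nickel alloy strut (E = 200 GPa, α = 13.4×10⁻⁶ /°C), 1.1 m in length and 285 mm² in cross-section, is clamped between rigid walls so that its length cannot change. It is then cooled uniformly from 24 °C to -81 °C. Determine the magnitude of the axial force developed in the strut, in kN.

P ≈ 80.2 kN (tensile)

With zero net strain, σ = E·αΔT = 200 GPa × 13.4×10⁻⁶ × 105 = 281.4 MPa.
P = AEαΔT = 285 × 200×10³ × 13.4×10⁻⁶ × 105 = 80.2 kN (tensile).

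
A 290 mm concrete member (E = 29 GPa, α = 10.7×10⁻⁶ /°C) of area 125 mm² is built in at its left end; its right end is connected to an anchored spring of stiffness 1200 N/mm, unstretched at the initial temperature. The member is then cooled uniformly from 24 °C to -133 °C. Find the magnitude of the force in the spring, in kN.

If the spring were absent the member would shorten by αΔT L = 10.7×10⁻⁶ × 157 × 290 = 0.4872 mm.
Let P be the tensile force in the spring. The member extends elastically by PL/(AE) and the spring stretches by P/k; together these equal δ_free.
P [ L/(AE) + 1/k ] = δ_free → P [ 290/(125×29×10³) + 1/(1200) ] = 0.4872.
P = 0.4872 / 0.0009133 = 533.4 N.

P ≈ 0.533 kN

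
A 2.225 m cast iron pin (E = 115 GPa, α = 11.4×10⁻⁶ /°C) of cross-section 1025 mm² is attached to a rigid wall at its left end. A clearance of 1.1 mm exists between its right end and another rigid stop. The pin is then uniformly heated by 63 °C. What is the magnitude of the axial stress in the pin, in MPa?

σ ≈ 25.7 MPa (compressive)

Free thermal elongation = αΔT L = 11.4×10⁻⁶ × 63 × 2225 = 1.598 mm.
The gap closes (δ_free > 1.1 mm) and the wall then resists a further 1.598 − 1.1 = 0.498 mm of expansion.
So σ = E(δ_free − g)/L = 115×10³ × 0.498/2225 = 25.74 MPa.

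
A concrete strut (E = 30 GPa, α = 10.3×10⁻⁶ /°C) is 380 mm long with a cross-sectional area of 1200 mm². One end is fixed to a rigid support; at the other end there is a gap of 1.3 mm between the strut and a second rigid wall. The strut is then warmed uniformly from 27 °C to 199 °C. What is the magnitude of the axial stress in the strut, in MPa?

If the wall were absent the strut would grow by αΔT L = 10.3×10⁻⁶ × 172 × 380 = 0.6732 mm.
This is smaller than the 1.3 mm clearance, so the strut expands freely without reaching the stop — the stress is zero.

σ ≈ 0 MPa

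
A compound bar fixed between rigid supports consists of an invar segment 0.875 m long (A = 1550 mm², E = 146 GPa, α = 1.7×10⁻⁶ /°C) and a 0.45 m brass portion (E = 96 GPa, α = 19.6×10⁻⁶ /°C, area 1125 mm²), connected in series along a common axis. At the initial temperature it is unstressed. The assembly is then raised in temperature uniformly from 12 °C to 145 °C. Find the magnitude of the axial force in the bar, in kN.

P ≈ 171 kN (compressive)

Free thermal expansion of the whole bar: Σ αᵢΔT Lᵢ = 1.7×10⁻⁶×133×875 + 19.6×10⁻⁶×133×450 = 1.371 mm.
The rigid supports impose zero overall length change; the single axial force P common to all segments must satisfy P Σ Lᵢ/(AᵢEᵢ) = δ_free.
Σ Lᵢ/(AᵢEᵢ) = 875/(1550×146×10³) + 450/(1125×96×10³) = 8.033×10⁻⁶ mm/N.
So P = 1.371 / 8.033×10⁻⁶ = 170.7 kN, compressive.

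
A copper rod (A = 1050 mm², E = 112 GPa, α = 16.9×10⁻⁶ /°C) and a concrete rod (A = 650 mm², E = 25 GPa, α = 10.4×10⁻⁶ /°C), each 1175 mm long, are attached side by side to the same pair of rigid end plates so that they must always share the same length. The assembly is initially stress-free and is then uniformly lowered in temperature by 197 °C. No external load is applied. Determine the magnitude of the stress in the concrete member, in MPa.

σ ≈ 28.1 MPa (compressive)

Both members must finish at the same length. With the larger α, the copper tends to over-contract; the plates restrain it, putting the copper in tension and the concrete in compression. With no external load the two internal forces are equal and opposite, magnitude P.
Compatibility of the two members (thermal + elastic change equal): (α₁ − α₂)ΔT = P·[1/(A₁E₁) + 1/(A₂E₂)].
|α₁ − α₂|·ΔT = 6.5×10⁻⁶ × 197 = 0.00128.
1/(A₁E₁) + 1/(A₂E₂) = 1/(1050×112×10³) + 1/(650×25×10³) = 7.004×10⁻⁸ N⁻¹.
P = 0.00128 / 7.004×10⁻⁸ = 18280 N = 18.28 kN.
σ_{concrete} = P/A₂ = 18280/650 = 28.13 MPa, compressive.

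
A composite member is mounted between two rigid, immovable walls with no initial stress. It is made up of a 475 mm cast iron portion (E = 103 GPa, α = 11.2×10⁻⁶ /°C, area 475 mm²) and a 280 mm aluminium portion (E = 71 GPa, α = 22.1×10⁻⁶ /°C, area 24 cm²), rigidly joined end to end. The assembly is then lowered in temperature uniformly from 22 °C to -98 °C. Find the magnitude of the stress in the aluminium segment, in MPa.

With the walls removed the bar would change length by δ_free = Σ αᵢΔT Lᵢ = 11.2×10⁻⁶×120×475 + 22.1×10⁻⁶×120×280 = 1.381 mm.
The rigid supports impose zero overall length change; the single axial force P common to all segments must satisfy P Σ Lᵢ/(AᵢEᵢ) = δ_free.
The series flexibility is Σ Lᵢ/(AᵢEᵢ) = 475/(475×103×10³) + 280/(2400×71×10³) = 1.135×10⁻⁵ mm/N.
P = 1.381 / 1.135×10⁻⁵ = 121600 N = 121.6 kN, tensile.
σ_{aluminium} = P / A = 121600 / 2400 = 50.69 MPa.

σ ≈ 50.7 MPa (tensile)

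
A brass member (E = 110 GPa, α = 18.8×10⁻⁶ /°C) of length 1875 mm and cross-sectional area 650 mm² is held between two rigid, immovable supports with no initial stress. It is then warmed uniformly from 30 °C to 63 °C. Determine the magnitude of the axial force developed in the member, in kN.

P ≈ 44.4 kN (compressive)

The ends cannot move, so σ = EαΔT = 110×10³ × 18.8×10⁻⁶ × 33 = 68.24 MPa.
Then P = σA = 68.24 × 650 mm² = 44.36 kN, compressive.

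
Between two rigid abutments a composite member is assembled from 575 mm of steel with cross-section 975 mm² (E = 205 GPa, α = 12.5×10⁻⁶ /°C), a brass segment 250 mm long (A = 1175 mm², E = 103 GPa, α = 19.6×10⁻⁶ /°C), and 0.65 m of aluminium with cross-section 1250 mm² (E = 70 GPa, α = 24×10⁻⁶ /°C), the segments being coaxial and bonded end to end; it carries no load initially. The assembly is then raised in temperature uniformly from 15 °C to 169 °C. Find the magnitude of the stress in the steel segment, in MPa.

Free thermal expansion of the whole bar: Σ αᵢΔT Lᵢ = 12.5×10⁻⁶×154×575 + 19.6×10⁻⁶×154×250 + 24×10⁻⁶×154×650 = 4.264 mm.
The rigid supports impose zero overall length change; the single axial force P common to all segments must satisfy P Σ Lᵢ/(AᵢEᵢ) = δ_free.
The series flexibility is Σ Lᵢ/(AᵢEᵢ) = 575/(975×205×10³) + 250/(1175×103×10³) + 650/(1250×70×10³) = 1.237×10⁻⁵ mm/N.
P = 4.264 / 1.237×10⁻⁵ = 344700 N = 344.7 kN, compressive.
σ_{steel} = P / A = 344700 / 975 = 353.5 MPa.

σ ≈ 354 MPa (compressive)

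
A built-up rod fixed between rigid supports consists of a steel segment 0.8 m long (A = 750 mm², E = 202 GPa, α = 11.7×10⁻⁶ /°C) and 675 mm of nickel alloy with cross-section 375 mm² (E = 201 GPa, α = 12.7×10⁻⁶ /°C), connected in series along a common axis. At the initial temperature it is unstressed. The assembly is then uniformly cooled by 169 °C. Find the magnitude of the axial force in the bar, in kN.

P ≈ 213 kN (tensile)

Free thermal contraction of the whole bar: Σ αᵢΔT Lᵢ = 11.7×10⁻⁶×169×800 + 12.7×10⁻⁶×169×675 = 3.031 mm.
The walls prevent any net length change, so an axial force P (same in every segment) develops. Compatibility: P · Σ Lᵢ/(AᵢEᵢ) = δ_free.
Σ Lᵢ/(AᵢEᵢ) = 800/(750×202×10³) + 675/(375×201×10³) = 1.424×10⁻⁵ mm/N.
Hence P = δ_free / Σ(L/AE) = 3.031/1.424×10⁻⁵ = 212.9 kN (tensile).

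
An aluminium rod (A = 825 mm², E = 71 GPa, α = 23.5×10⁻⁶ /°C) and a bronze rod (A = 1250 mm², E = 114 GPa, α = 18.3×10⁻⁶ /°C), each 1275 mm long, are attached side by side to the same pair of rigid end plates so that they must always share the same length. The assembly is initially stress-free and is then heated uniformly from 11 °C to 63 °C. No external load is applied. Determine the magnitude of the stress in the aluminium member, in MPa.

σ ≈ 13.6 MPa (compressive)

Both members must finish at the same length. With the larger α, the aluminium tends to over-expand; the plates restrain it, putting the aluminium in compression and the bronze in tension. With no external load the two internal forces are equal and opposite, magnitude P.
Compatibility of the two members (thermal + elastic change equal): (α₁ − α₂)ΔT = P·[1/(A₁E₁) + 1/(A₂E₂)].
|α₁ − α₂|·ΔT = 5.2×10⁻⁶ × 52 = 0.0002704.
1/(A₁E₁) + 1/(A₂E₂) = 1/(825×71×10³) + 1/(1250×114×10³) = 2.409×10⁻⁸ N⁻¹.
So P = 0.0002704 / 2.409×10⁻⁸ = 11.22 kN.
σ_{aluminium} = P/A₁ = 11220/825 = 13.61 MPa, compressive.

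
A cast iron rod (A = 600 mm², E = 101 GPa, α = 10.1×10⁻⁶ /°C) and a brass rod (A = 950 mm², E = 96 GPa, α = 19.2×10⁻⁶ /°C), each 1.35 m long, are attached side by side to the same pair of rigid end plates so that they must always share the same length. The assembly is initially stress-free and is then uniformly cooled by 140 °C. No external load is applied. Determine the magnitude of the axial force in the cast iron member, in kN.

P ≈ 46.4 kN (compressive in the cast iron)

Both members must finish at the same length. With the larger α, the brass tends to over-contract; the plates restrain it, putting the brass in tension and the cast iron in compression. With no external load the two internal forces are equal and opposite, magnitude P.
Compatibility of the two members (thermal + elastic change equal): (α₁ − α₂)ΔT = P·[1/(A₁E₁) + 1/(A₂E₂)].
|α₁ − α₂|·ΔT = 9.1×10⁻⁶ × 140 = 0.001274.
1/(A₁E₁) + 1/(A₂E₂) = 1/(600×101×10³) + 1/(950×96×10³) = 2.747×10⁻⁸ N⁻¹.
So P = 0.001274 / 2.747×10⁻⁸ = 46.38 kN.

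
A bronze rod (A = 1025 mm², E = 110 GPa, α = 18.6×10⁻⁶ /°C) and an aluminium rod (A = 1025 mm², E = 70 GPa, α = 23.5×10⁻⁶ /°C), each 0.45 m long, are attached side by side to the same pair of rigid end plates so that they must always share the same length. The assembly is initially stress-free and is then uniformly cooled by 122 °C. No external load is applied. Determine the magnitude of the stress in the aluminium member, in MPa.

σ ≈ 25.6 MPa (tensile)

Both members must finish at the same length. With the larger α, the aluminium tends to over-contract; the plates restrain it, putting the aluminium in tension and the bronze in compression. With no external load the two internal forces are equal and opposite, magnitude P.
Equating the net (thermal + elastic) strains gives |α₁ − α₂|·ΔT = P·[1/(A₁E₁) + 1/(A₂E₂)].
|α₁ − α₂|·ΔT = 4.9×10⁻⁶ × 122 = 0.0005978.
1/(A₁E₁) + 1/(A₂E₂) = 1/(1025×110×10³) + 1/(1025×70×10³) = 2.281×10⁻⁸ N⁻¹.
So P = 0.0005978 / 2.281×10⁻⁸ = 26.21 kN.
σ_{aluminium} = P/A₂ = 26210/1025 = 25.57 MPa, tensile.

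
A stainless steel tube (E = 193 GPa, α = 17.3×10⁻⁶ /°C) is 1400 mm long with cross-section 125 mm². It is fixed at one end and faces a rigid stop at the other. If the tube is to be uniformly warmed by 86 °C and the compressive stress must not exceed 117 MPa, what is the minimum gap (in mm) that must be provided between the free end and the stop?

With no wall the tube would lengthen by αΔT L = 17.3×10⁻⁶ × 86 × 1400 = 2.083 mm.
At the allowable stress the elastic shortening the wall may impose is σL/E = 117 × 1400 / (193×10³) = 0.8487 mm.
The gap must absorb the remainder: g_min = 2.083 − 0.8487 = 1.234 mm.

g ≈ 1.23 mm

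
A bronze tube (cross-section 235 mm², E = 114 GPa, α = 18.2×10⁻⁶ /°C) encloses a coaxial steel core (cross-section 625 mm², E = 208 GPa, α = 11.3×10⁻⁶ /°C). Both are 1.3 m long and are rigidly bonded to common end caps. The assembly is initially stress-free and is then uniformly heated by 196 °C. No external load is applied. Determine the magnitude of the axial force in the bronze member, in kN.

Both members must finish at the same length. With the larger α, the bronze tends to over-expand; the plates restrain it, putting the bronze in compression and the steel in tension. With no external load the two internal forces are equal and opposite, magnitude P.
Equating the net (thermal + elastic) strains gives |α₁ − α₂|·ΔT = P·[1/(A₁E₁) + 1/(A₂E₂)].
|α₁ − α₂|·ΔT = 6.9×10⁻⁶ × 196 = 0.001352.
1/(A₁E₁) + 1/(A₂E₂) = 1/(235×114×10³) + 1/(625×208×10³) = 4.502×10⁻⁸ N⁻¹.
P = 0.001352 / 4.502×10⁻⁸ = 30040 N = 30.04 kN.

P ≈ 30 kN (compressive in the bronze)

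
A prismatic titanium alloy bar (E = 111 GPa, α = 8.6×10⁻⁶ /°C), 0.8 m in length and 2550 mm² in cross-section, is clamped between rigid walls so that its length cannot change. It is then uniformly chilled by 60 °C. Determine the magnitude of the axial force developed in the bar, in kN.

The ends cannot move, so σ = EαΔT = 111×10³ × 8.6×10⁻⁶ × 60 = 57.28 MPa.
Axial force P = σA = 57.28 × 2550 = 146100 N = 146.1 kN, tensile.

P ≈ 146 kN (tensile)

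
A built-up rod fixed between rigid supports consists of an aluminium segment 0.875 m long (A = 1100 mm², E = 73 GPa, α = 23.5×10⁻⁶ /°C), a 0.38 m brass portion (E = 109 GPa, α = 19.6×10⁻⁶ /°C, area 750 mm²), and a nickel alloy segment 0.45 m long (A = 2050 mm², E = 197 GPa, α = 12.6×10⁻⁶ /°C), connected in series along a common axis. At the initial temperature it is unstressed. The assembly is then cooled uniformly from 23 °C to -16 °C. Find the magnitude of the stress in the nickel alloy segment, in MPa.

σ ≈ 38.5 MPa (tensile)

With the walls removed the bar would change length by δ_free = Σ αᵢΔT Lᵢ = 23.5×10⁻⁶×39×875 + 19.6×10⁻⁶×39×380 + 12.6×10⁻⁶×39×450 = 1.314 mm.
The rigid supports impose zero overall length change; the single axial force P common to all segments must satisfy P Σ Lᵢ/(AᵢEᵢ) = δ_free.
Σ Lᵢ/(AᵢEᵢ) = 875/(1100×73×10³) + 380/(750×109×10³) + 450/(2050×197×10³) = 1.666×10⁻⁵ mm/N.
So P = 1.314 / 1.666×10⁻⁵ = 78.85 kN, tensile.
σ_{nickel alloy} = P / A = 78850 / 2050 = 38.46 MPa.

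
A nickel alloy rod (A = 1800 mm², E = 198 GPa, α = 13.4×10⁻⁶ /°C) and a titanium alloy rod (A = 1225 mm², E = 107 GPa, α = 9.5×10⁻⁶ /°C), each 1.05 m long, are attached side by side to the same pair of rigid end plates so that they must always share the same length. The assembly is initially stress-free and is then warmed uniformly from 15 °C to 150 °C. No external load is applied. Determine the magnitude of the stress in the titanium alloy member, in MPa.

σ ≈ 41.2 MPa (tensile)

The nickel alloy has the larger α, so on heating it would change length more than the titanium alloy if both were free. The rigid plates force a common final length, so the nickel alloy is put into compression and the titanium alloy into tension, with equal and opposite forces P (no external load).
Compatibility of the two members (thermal + elastic change equal): (α₁ − α₂)ΔT = P·[1/(A₁E₁) + 1/(A₂E₂)].
|α₁ − α₂|·ΔT = 3.9×10⁻⁶ × 135 = 0.0005265.
1/(A₁E₁) + 1/(A₂E₂) = 1/(1800×198×10³) + 1/(1225×107×10³) = 1.044×10⁻⁸ N⁻¹.
P = 0.0005265 / 1.044×10⁻⁸ = 50450 N = 50.45 kN.
σ_{titanium alloy} = P/A₂ = 50450/1225 = 41.19 MPa, tensile.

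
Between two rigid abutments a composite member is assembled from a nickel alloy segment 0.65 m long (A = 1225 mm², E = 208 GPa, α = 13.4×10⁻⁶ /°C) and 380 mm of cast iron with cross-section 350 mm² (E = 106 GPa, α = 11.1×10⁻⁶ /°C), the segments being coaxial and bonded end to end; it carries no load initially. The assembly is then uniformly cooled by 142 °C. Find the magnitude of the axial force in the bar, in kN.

P ≈ 143 kN (tensile)

Free thermal contraction of the whole bar: Σ αᵢΔT Lᵢ = 13.4×10⁻⁶×142×650 + 11.1×10⁻⁶×142×380 = 1.836 mm.
The walls prevent any net length change, so an axial force P (same in every segment) develops. Compatibility: P · Σ Lᵢ/(AᵢEᵢ) = δ_free.
Σ Lᵢ/(AᵢEᵢ) = 650/(1225×208×10³) + 380/(350×106×10³) = 1.279×10⁻⁵ mm/N.
So P = 1.836 / 1.279×10⁻⁵ = 143.5 kN, tensile.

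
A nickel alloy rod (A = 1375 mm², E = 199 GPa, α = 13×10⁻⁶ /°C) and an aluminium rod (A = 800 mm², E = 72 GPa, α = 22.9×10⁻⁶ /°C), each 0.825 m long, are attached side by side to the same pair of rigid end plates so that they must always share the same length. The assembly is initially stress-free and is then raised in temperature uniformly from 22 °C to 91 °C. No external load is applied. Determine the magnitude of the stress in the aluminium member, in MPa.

σ ≈ 40.6 MPa (compressive)

The aluminium has the larger α, so on heating it would change length more than the nickel alloy if both were free. The rigid plates force a common final length, so the aluminium is put into compression and the nickel alloy into tension, with equal and opposite forces P (no external load).
Equating the net (thermal + elastic) strains gives |α₁ − α₂|·ΔT = P·[1/(A₁E₁) + 1/(A₂E₂)].
|α₁ − α₂|·ΔT = 9.9×10⁻⁶ × 69 = 0.0006831.
1/(A₁E₁) + 1/(A₂E₂) = 1/(1375×199×10³) + 1/(800×72×10³) = 2.102×10⁻⁸ N⁻¹.
So P = 0.0006831 / 2.102×10⁻⁸ = 32.5 kN.
σ_{aluminium} = P/A₂ = 32500/800 = 40.63 MPa, compressive.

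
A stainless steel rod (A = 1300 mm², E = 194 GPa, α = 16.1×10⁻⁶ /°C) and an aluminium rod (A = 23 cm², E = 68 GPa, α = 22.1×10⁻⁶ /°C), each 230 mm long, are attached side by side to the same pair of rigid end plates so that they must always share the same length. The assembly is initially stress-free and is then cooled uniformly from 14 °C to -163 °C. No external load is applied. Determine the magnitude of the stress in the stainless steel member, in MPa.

σ ≈ 78.9 MPa (compressive)

The aluminium has the larger α, so on cooling it would change length more than the stainless steel if both were free. The rigid plates force a common final length, so the aluminium is put into tension and the stainless steel into compression, with equal and opposite forces P (no external load).
Setting the final lengths equal and cancelling L: (α₁ − α₂)ΔT = P/(A₁E₁) + P/(A₂E₂).
|α₁ − α₂|·ΔT = 6×10⁻⁶ × 177 = 0.001062.
1/(A₁E₁) + 1/(A₂E₂) = 1/(1300×194×10³) + 1/(2300×68×10³) = 1.036×10⁻⁸ N⁻¹.
P = 0.001062 / 1.036×10⁻⁸ = 102500 N = 102.5 kN.
σ_{stainless steel} = P/A₁ = 102500/1300 = 78.86 MPa, compressive.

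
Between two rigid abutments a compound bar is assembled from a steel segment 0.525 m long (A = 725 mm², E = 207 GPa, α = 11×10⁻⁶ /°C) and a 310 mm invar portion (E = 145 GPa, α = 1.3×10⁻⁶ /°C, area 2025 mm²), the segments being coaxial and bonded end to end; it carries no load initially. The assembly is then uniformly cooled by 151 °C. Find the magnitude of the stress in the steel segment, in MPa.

σ ≈ 283 MPa (tensile)

Free thermal contraction of the whole bar: Σ αᵢΔT Lᵢ = 11×10⁻⁶×151×525 + 1.3×10⁻⁶×151×310 = 0.9329 mm.
The walls prevent any net length change, so an axial force P (same in every segment) develops. Compatibility: P · Σ Lᵢ/(AᵢEᵢ) = δ_free.
Σ Lᵢ/(AᵢEᵢ) = 525/(725×207×10³) + 310/(2025×145×10³) = 4.554×10⁻⁶ mm/N.
Hence P = δ_free / Σ(L/AE) = 0.9329/4.554×10⁻⁶ = 204.8 kN (tensile).
σ_{steel} = P / A = 204800 / 725 = 282.5 MPa.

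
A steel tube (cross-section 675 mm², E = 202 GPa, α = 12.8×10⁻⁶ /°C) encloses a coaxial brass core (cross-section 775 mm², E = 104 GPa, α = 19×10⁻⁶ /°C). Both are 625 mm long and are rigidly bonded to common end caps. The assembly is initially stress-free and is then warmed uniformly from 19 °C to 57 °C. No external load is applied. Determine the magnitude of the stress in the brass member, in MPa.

σ ≈ 15.4 MPa (compressive)

Equilibrium of a rigid end plate with no external load gives equal and opposite internal forces ±P in the two members. Since α_{brass} > α_{steel}, heating drives the brass into compression and the steel into tension.
Setting the final lengths equal and cancelling L: (α₁ − α₂)ΔT = P/(A₁E₁) + P/(A₂E₂).
|α₁ − α₂|·ΔT = 6.2×10⁻⁶ × 38 = 0.0002356.
1/(A₁E₁) + 1/(A₂E₂) = 1/(675×202×10³) + 1/(775×104×10³) = 1.974×10⁻⁸ N⁻¹.
P = 0.0002356 / 1.974×10⁻⁸ = 11930 N = 11.93 kN.
σ_{brass} = P/A₂ = 11930/775 = 15.4 MPa, compressive.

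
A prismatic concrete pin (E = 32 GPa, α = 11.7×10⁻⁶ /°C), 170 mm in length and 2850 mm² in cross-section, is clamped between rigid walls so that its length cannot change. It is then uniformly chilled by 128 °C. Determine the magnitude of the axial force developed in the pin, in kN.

The ends cannot move, so σ = EαΔT = 32×10³ × 11.7×10⁻⁶ × 128 = 47.92 MPa.
P = AEαΔT = 2850 × 32×10³ × 11.7×10⁻⁶ × 128 = 136.6 kN (tensile).

P ≈ 137 kN (tensile)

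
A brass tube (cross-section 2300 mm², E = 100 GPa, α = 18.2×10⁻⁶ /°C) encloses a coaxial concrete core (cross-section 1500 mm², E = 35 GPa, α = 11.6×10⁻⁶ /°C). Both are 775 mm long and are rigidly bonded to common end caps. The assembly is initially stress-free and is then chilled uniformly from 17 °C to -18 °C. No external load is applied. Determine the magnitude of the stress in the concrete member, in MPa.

σ ≈ 6.58 MPa (compressive)

The brass has the larger α, so on cooling it would change length more than the concrete if both were free. The rigid plates force a common final length, so the brass is put into tension and the concrete into compression, with equal and opposite forces P (no external load).
Equating the net (thermal + elastic) strains gives |α₁ − α₂|·ΔT = P·[1/(A₁E₁) + 1/(A₂E₂)].
|α₁ − α₂|·ΔT = 6.6×10⁻⁶ × 35 = 0.000231.
1/(A₁E₁) + 1/(A₂E₂) = 1/(2300×100×10³) + 1/(1500×35×10³) = 2.34×10⁻⁸ N⁻¹.
P = 0.000231 / 2.34×10⁻⁸ = 9874 N = 9.874 kN.
σ_{concrete} = P/A₂ = 9874/1500 = 6.582 MPa, compressive.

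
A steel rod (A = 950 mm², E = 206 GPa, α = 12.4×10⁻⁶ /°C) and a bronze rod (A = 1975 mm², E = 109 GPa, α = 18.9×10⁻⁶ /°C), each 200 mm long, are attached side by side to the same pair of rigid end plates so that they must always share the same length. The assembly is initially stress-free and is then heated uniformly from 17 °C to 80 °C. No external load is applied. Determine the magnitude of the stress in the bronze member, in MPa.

σ ≈ 21.3 MPa (compressive)

The bronze has the larger α, so on heating it would change length more than the steel if both were free. The rigid plates force a common final length, so the bronze is put into compression and the steel into tension, with equal and opposite forces P (no external load).
Equating the net (thermal + elastic) strains gives |α₁ − α₂|·ΔT = P·[1/(A₁E₁) + 1/(A₂E₂)].
|α₁ − α₂|·ΔT = 6.5×10⁻⁶ × 63 = 0.0004095.
1/(A₁E₁) + 1/(A₂E₂) = 1/(950×206×10³) + 1/(1975×109×10³) = 9.755×10⁻⁹ N⁻¹.
P = 0.0004095 / 9.755×10⁻⁹ = 41980 N = 41.98 kN.
σ_{bronze} = P/A₂ = 41980/1975 = 21.25 MPa, compressive.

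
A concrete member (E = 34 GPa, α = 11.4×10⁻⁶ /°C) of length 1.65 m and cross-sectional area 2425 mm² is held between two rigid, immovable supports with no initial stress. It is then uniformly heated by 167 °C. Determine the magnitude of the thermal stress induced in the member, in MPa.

σ ≈ 64.7 MPa (compressive)

The supports are rigid, so the total axial strain is zero. The restrained thermal strain is ε = αΔT = 11.4×10⁻⁶ × 167 = 1903.8×10⁻⁶.
Hence σ = E·αΔT = 34×10³ × 1903.8×10⁻⁶ = 64.73 MPa, compressive.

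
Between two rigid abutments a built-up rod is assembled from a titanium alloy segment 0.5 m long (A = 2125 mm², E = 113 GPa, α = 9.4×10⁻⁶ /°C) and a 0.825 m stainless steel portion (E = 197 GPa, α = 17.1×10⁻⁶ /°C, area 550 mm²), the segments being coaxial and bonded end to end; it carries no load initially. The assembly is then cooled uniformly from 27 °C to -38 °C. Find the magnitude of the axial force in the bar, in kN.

P ≈ 126 kN (tensile)

With the walls removed the bar would change length by δ_free = Σ αᵢΔT Lᵢ = 9.4×10⁻⁶×65×500 + 17.1×10⁻⁶×65×825 = 1.222 mm.
The rigid supports impose zero overall length change; the single axial force P common to all segments must satisfy P Σ Lᵢ/(AᵢEᵢ) = δ_free.
Σ Lᵢ/(AᵢEᵢ) = 500/(2125×113×10³) + 825/(550×197×10³) = 9.696×10⁻⁶ mm/N.
P = 1.222 / 9.696×10⁻⁶ = 126100 N = 126.1 kN, tensile.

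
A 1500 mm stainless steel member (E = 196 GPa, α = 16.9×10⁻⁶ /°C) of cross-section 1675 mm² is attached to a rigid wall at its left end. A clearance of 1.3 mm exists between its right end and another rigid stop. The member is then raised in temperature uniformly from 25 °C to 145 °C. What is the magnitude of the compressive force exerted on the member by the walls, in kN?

Unrestrained expansion: δ_free = αΔT L = 16.9×10⁻⁶ × 120 × 1500 = 3.042 mm.
After closing the 1.3 mm clearance, 3.042 − 1.3 = 1.742 mm of expansion remains to be suppressed by the wall.
That suppressed elongation corresponds to σ = E·Δ/L = 196×10³ × 1.742/1500 = 227.6 MPa.
Force on the wall = σA = 227.6 × 1675 mm² = 381.3 kN.

P ≈ 381 kN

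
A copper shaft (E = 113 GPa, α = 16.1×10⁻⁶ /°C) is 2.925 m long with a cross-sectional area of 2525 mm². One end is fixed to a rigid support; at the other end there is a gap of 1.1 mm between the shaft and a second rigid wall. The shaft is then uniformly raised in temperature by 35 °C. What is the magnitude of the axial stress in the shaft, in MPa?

Unrestrained expansion: δ_free = αΔT L = 16.1×10⁻⁶ × 35 × 2925 = 1.648 mm.
After closing the 1.1 mm clearance, 1.648 − 1.1 = 0.5482 mm of expansion remains to be suppressed by the wall.
So σ = E(δ_free − g)/L = 113×10³ × 0.5482/2925 = 21.18 MPa.

σ ≈ 21.2 MPa (compressive)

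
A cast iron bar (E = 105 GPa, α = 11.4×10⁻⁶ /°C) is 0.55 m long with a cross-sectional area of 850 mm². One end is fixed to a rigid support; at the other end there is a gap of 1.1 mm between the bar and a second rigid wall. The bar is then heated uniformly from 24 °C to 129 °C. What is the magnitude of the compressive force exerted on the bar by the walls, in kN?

Free thermal elongation = αΔT L = 11.4×10⁻⁶ × 105 × 550 = 0.6583 mm.
This is smaller than the 1.1 mm clearance, so the bar expands freely without reaching the stop — the stress is zero.

P ≈ 0 kN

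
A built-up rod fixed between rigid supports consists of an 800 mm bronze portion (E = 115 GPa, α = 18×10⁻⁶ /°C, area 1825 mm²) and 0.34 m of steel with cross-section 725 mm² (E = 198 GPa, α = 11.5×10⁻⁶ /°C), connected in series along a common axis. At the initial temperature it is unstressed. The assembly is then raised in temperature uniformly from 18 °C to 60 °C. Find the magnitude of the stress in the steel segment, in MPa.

σ ≈ 172 MPa (compressive)

If the supports were absent, the total length change would be Σ αᵢΔT Lᵢ = 18×10⁻⁶×42×800 + 11.5×10⁻⁶×42×340 = 0.769 mm.
The rigid supports impose zero overall length change; the single axial force P common to all segments must satisfy P Σ Lᵢ/(AᵢEᵢ) = δ_free.
The series flexibility is Σ Lᵢ/(AᵢEᵢ) = 800/(1825×115×10³) + 340/(725×198×10³) = 6.18×10⁻⁶ mm/N.
P = 0.769 / 6.18×10⁻⁶ = 124400 N = 124.4 kN, compressive.
σ_{steel} = P / A = 124400 / 725 = 171.6 MPa.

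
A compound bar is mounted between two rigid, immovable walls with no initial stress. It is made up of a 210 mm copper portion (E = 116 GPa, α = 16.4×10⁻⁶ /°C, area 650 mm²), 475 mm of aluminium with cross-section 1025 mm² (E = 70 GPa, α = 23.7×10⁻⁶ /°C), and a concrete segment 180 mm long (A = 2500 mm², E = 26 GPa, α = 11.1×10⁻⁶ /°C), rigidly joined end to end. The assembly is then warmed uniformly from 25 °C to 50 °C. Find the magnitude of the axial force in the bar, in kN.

P ≈ 34.3 kN (compressive)

Free thermal expansion of the whole bar: Σ αᵢΔT Lᵢ = 16.4×10⁻⁶×25×210 + 23.7×10⁻⁶×25×475 + 11.1×10⁻⁶×25×180 = 0.4175 mm.
Since the ends are fixed, an axial force P builds up, equal in every segment, with P · Σ Lᵢ/(AᵢEᵢ) = δ_free.
The series flexibility is Σ Lᵢ/(AᵢEᵢ) = 210/(650×116×10³) + 475/(1025×70×10³) + 180/(2500×26×10³) = 1.217×10⁻⁵ mm/N.
P = 0.4175 / 1.217×10⁻⁵ = 34290 N = 34.29 kN, compressive.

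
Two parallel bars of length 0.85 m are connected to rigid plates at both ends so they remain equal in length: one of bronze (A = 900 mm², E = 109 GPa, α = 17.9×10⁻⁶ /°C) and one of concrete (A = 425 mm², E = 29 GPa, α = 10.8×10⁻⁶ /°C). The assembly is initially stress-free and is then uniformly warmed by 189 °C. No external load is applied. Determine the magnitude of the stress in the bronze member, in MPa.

σ ≈ 16.3 MPa (compressive)

The bronze has the larger α, so on heating it would change length more than the concrete if both were free. The rigid plates force a common final length, so the bronze is put into compression and the concrete into tension, with equal and opposite forces P (no external load).
Compatibility of the two members (thermal + elastic change equal): (α₁ − α₂)ΔT = P·[1/(A₁E₁) + 1/(A₂E₂)].
|α₁ − α₂|·ΔT = 7.1×10⁻⁶ × 189 = 0.001342.
1/(A₁E₁) + 1/(A₂E₂) = 1/(900×109×10³) + 1/(425×29×10³) = 9.133×10⁻⁸ N⁻¹.
P = 0.001342 / 9.133×10⁻⁸ = 14690 N = 14.69 kN.
σ_{bronze} = P/A₁ = 14690/900 = 16.33 MPa, compressive.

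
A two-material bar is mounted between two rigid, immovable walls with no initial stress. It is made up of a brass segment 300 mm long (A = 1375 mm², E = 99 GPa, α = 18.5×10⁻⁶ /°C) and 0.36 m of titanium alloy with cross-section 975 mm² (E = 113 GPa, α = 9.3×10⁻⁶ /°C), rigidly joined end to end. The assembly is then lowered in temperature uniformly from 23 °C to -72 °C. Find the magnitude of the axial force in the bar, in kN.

P ≈ 154 kN (tensile)

With the walls removed the bar would change length by δ_free = Σ αᵢΔT Lᵢ = 18.5×10⁻⁶×95×300 + 9.3×10⁻⁶×95×360 = 0.8453 mm.
The rigid supports impose zero overall length change; the single axial force P common to all segments must satisfy P Σ Lᵢ/(AᵢEᵢ) = δ_free.
The series flexibility is Σ Lᵢ/(AᵢEᵢ) = 300/(1375×99×10³) + 360/(975×113×10³) = 5.471×10⁻⁶ mm/N.
So P = 0.8453 / 5.471×10⁻⁶ = 154.5 kN, tensile.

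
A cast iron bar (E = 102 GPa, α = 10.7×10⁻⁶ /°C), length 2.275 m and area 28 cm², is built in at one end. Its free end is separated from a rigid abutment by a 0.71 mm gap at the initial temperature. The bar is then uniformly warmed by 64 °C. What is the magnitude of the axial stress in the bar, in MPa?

σ ≈ 38 MPa (compressive)

Free thermal elongation = αΔT L = 10.7×10⁻⁶ × 64 × 2275 = 1.558 mm.
After closing the 0.71 mm clearance, 1.558 − 0.71 = 0.8479 mm of expansion remains to be suppressed by the wall.
Compatibility: PL/(AE) = 0.8479 mm, so σ = P/A = E × (0.8479/2275) = 38.02 MPa.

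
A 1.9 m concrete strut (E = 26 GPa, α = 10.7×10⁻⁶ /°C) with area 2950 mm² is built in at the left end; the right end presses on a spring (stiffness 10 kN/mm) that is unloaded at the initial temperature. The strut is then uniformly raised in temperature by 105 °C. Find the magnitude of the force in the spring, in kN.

If the spring were absent the strut would lengthen by αΔT L = 10.7×10⁻⁶ × 105 × 1900 = 2.135 mm.
Let P be the compressive force at the spring. The strut shortens elastically by PL/(AE) and the spring compresses by P/k; together these equal δ_free.
P [ L/(AE) + 1/k ] = δ_free → P [ 1900/(2950×26×10³) + 1/(10×10³) ] = 2.135.
P = 2.135 / 0.0001248 = 17110 N.

P ≈ 17.1 kN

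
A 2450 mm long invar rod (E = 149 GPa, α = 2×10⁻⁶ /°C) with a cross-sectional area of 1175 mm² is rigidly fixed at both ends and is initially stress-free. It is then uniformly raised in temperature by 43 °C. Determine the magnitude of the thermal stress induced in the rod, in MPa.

σ ≈ 12.8 MPa (compressive)

With length fixed, the mechanical strain must cancel the thermal strain αΔT = 2×10⁻⁶ × 43 = 86×10⁻⁶.
Hence σ = E·αΔT = 149×10³ × 86×10⁻⁶ = 12.81 MPa, compressive.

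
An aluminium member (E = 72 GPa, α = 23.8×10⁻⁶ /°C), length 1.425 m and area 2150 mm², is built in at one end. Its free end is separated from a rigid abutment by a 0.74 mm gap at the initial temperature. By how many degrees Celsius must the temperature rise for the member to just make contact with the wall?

ΔT ≈ 21.8 °C

The gap closes when αΔT L = 0.74 mm, since the member is still unstressed at that instant.
So ΔT = g/(αL) = 0.74/(23.8×10⁻⁶ × 1425) = 21.82 °C.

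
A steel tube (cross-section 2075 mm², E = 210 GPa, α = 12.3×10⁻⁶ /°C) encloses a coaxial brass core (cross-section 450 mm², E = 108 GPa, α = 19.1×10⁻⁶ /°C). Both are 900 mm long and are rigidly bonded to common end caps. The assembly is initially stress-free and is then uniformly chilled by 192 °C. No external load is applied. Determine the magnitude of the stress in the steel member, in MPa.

Both members must finish at the same length. With the larger α, the brass tends to over-contract; the plates restrain it, putting the brass in tension and the steel in compression. With no external load the two internal forces are equal and opposite, magnitude P.
Compatibility of the two members (thermal + elastic change equal): (α₁ − α₂)ΔT = P·[1/(A₁E₁) + 1/(A₂E₂)].
|α₁ − α₂|·ΔT = 6.8×10⁻⁶ × 192 = 0.001306.
1/(A₁E₁) + 1/(A₂E₂) = 1/(2075×210×10³) + 1/(450×108×10³) = 2.287×10⁻⁸ N⁻¹.
P = 0.001306 / 2.287×10⁻⁸ = 57090 N = 57.09 kN.
σ_{steel} = P/A₁ = 57090/2075 = 27.51 MPa, compressive.

σ ≈ 27.5 MPa (compressive)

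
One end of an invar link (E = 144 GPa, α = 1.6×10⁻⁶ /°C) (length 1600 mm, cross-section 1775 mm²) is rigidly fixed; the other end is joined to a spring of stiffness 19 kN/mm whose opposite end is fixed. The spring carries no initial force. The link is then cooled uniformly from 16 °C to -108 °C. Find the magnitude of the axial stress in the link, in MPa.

σ ≈ 3.04 MPa (tensile)

If the spring were absent the link would shorten by αΔT L = 1.6×10⁻⁶ × 124 × 1600 = 0.3174 mm.
Let P be the tensile force in the spring. The link extends elastically by PL/(AE) and the spring stretches by P/k; together these equal δ_free.
P [ L/(AE) + 1/k ] = δ_free → P [ 1600/(1775×144×10³) + 1/(19×10³) ] = 0.3174.
P = 0.3174 / 5.889×10⁻⁵ = 5390 N.
σ = P/A = 5390/1775 = 3.037 MPa.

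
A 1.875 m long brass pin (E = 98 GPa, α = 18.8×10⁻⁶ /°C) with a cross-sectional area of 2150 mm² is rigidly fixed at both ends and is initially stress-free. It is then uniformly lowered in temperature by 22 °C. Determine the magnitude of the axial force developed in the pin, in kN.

P ≈ 87.1 kN (tensile)

The ends cannot move, so σ = EαΔT = 98×10³ × 18.8×10⁻⁶ × 22 = 40.53 MPa.
P = AEαΔT = 2150 × 98×10³ × 18.8×10⁻⁶ × 22 = 87.15 kN (tensile).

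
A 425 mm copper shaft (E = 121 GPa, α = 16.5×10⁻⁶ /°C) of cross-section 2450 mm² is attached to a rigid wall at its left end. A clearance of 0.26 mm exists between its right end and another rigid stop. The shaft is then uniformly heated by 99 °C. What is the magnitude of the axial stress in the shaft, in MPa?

σ ≈ 124 MPa (compressive)

Free thermal elongation = αΔT L = 16.5×10⁻⁶ × 99 × 425 = 0.6942 mm.
This exceeds the 0.26 mm gap, so the wall pushes back. The portion of expansion that must be recovered elastically is δ_free − gap = 0.6942 − 0.26 = 0.4342 mm.
That suppressed elongation corresponds to σ = E·Δ/L = 121×10³ × 0.4342/425 = 123.6 MPa.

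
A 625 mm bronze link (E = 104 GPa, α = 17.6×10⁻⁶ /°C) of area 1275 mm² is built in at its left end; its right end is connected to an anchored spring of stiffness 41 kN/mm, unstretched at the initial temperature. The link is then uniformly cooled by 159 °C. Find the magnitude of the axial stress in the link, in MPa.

Free thermal contraction: δ_free = αΔT L = 17.6×10⁻⁶ × 159 × 625 = 1.749 mm.
Let P be the tensile force in the spring. The link extends elastically by PL/(AE) and the spring stretches by P/k; together these equal δ_free.
P [ L/(AE) + 1/k ] = δ_free → P [ 625/(1275×104×10³) + 1/(41×10³) ] = 1.749.
P = 1.749 / 2.91×10⁻⁵ = 60100 N.
σ = P/A = 60100/1275 = 47.13 MPa.

σ ≈ 47.1 MPa (tensile)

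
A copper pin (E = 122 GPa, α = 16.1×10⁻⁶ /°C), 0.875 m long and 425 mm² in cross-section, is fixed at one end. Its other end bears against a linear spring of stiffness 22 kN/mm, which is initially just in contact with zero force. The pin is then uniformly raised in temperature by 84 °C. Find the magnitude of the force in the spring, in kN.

P ≈ 19 kN

Free thermal expansion: δ_free = αΔT L = 16.1×10⁻⁶ × 84 × 875 = 1.183 mm.
Let P be the compressive force at the spring. The pin shortens elastically by PL/(AE) and the spring compresses by P/k; together these equal δ_free.
So P = δ_free / [L/(AE) + 1/k] = 1.183 / [ 875/(425×122×10³) + 1/(22×10³) ].
P = 1.183 / 6.233×10⁻⁵ = 18990 N.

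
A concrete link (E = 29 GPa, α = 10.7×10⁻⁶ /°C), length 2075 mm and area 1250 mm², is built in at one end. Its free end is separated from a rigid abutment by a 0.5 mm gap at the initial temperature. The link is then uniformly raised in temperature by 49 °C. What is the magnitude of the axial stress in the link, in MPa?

σ ≈ 8.22 MPa (compressive)

Unrestrained expansion: δ_free = αΔT L = 10.7×10⁻⁶ × 49 × 2075 = 1.088 mm.
After closing the 0.5 mm clearance, 1.088 − 0.5 = 0.5879 mm of expansion remains to be suppressed by the wall.
So σ = E(δ_free − g)/L = 29×10³ × 0.5879/2075 = 8.217 MPa.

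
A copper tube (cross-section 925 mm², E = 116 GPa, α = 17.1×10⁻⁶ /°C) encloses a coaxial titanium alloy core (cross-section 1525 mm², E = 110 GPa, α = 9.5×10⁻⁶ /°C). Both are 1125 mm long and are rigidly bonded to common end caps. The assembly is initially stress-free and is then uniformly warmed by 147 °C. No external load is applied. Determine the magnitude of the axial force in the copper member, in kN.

Equilibrium of a rigid end plate with no external load gives equal and opposite internal forces ±P in the two members. Since α_{copper} > α_{titanium alloy}, heating drives the copper into compression and the titanium alloy into tension.
Setting the final lengths equal and cancelling L: (α₁ − α₂)ΔT = P/(A₁E₁) + P/(A₂E₂).
|α₁ − α₂|·ΔT = 7.6×10⁻⁶ × 147 = 0.001117.
1/(A₁E₁) + 1/(A₂E₂) = 1/(925×116×10³) + 1/(1525×110×10³) = 1.528×10⁻⁸ N⁻¹.
P = 0.001117 / 1.528×10⁻⁸ = 73110 N = 73.11 kN.

P ≈ 73.1 kN (compressive in the copper)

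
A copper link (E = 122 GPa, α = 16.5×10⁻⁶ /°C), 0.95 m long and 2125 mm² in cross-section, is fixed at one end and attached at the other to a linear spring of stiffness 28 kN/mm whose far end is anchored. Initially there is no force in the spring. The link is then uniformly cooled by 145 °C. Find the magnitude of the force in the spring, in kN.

P ≈ 57.7 kN

If the spring were absent the link would shorten by αΔT L = 16.5×10⁻⁶ × 145 × 950 = 2.273 mm.
With a force P in the spring, the elastic change of the link is PL/(AE) and that of the spring is P/k; compatibility requires their sum to equal δ_free.
P [ L/(AE) + 1/k ] = δ_free → P [ 950/(2125×122×10³) + 1/(28×10³) ] = 2.273.
P = 2.273 / 3.938×10⁻⁵ = 57720 N.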